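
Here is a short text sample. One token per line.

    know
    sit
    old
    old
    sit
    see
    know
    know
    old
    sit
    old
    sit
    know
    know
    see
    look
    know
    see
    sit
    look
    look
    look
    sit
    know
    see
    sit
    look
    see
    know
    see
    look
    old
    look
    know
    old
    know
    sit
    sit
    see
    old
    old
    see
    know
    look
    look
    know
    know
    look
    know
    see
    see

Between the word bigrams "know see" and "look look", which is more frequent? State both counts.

"know see" (5 vs 3)

"know see": 5 occurrences
"look look": 3 occurrences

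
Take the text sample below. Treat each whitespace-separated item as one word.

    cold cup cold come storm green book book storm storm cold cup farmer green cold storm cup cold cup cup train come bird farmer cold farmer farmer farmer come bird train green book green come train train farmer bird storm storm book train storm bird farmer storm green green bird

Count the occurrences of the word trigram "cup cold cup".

Scanning the 48 overlapping trigram windows for "cup cold cup":
  position 17–19: cup cold cup

1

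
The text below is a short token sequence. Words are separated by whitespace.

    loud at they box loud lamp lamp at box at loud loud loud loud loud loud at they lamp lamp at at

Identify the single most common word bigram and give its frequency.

"loud loud", 5 times

Bigram frequencies (highest first):
  loud loud: 5
  loud at: 2
  at they: 2
  lamp lamp: 2
  lamp at: 2
  they box: 1
  … (7 more, each ≤ 1)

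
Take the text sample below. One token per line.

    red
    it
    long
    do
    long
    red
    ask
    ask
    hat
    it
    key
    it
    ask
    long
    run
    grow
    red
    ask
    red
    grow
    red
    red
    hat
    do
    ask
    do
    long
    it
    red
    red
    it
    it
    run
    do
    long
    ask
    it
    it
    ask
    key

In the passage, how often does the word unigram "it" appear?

8

Scanning the 40 tokens for "it":
  position 2: it
  position 10: it
  position 12: it
  position 28: it
  position 31: it
  position 32: it
  position 37: it
  position 38: it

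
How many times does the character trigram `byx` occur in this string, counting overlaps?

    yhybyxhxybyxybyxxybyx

Sliding a length-3 window over the 21 characters (19 positions):
  position 4–6: byx
  position 10–12: byx
  position 14–16: byx
  position 19–21: byx

4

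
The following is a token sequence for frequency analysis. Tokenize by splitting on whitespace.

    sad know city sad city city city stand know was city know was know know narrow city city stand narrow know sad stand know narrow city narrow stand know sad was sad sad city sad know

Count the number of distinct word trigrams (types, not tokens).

36 tokens → 34 trigram windows in total.
Repeated trigrams (each contributes count−1 duplicates):
  city city stand: 2
  know narrow city: 2
2 duplicate windows → 34 − 2 = 32 distinct.

32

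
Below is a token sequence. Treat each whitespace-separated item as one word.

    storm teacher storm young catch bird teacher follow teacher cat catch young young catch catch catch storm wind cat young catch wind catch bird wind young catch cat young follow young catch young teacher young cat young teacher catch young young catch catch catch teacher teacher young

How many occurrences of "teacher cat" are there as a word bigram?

1

Scanning the 46 overlapping bigram windows for "teacher cat":
  position 9–10: teacher cat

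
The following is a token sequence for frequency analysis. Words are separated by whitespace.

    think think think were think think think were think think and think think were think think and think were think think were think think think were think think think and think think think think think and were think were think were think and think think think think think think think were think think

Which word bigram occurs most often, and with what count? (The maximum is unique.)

Bigram frequencies (highest first):
  think think: 23
  were think: 10
  think were: 9
  think and: 5
  and think: 4
  and were: 1

"think think", 23 times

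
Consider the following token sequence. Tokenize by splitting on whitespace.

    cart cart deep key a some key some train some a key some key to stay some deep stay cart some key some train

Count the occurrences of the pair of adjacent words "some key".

3

Scanning the 23 overlapping bigram windows for "some key":
  position 6–7: some key
  position 13–14: some key
  position 21–22: some key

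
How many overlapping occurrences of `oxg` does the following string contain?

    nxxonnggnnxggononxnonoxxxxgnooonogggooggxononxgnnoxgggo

Sliding a length-3 window over the 55 characters (53 positions):
  position 50–52: oxg

1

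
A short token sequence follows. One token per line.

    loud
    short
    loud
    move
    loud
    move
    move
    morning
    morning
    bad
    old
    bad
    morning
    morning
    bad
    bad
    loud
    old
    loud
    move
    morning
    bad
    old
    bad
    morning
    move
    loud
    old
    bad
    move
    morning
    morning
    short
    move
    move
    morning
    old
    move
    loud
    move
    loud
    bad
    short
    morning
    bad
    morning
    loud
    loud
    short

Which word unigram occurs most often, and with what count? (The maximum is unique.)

Unigram frequencies (highest first):
  morning: 11
  loud: 10
  move: 10
  bad: 9
  old: 5
  short: 4

"morning", 11 times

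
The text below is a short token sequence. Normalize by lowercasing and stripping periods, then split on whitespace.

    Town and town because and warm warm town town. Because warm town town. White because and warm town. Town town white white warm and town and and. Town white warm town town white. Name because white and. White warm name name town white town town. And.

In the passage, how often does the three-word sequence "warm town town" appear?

4

Scanning the 44 overlapping trigram windows for "warm town town":
  position 7–9: warm town town
  position 11–13: warm town town
  position 17–19: warm town town
  position 30–32: warm town town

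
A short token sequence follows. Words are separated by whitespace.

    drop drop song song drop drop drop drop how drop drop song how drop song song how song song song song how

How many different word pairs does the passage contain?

22 tokens → 21 bigram windows in total.
Repeated bigrams (each contributes count−1 duplicates):
  drop drop: 5
  song song: 5
  drop song: 3
  song how: 3
  how drop: 2
13 duplicate windows → 21 − 13 = 8 distinct.

8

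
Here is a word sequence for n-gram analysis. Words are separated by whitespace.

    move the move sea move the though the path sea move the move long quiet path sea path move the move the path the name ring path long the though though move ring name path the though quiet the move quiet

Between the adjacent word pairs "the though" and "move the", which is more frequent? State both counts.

"the though": 3 occurrences
"move the": 5 occurrences

"move the" (5 vs 3)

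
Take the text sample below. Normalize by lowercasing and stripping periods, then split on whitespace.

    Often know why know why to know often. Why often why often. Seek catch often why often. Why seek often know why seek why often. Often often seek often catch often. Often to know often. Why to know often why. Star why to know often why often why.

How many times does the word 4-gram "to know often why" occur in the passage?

4

Scanning the 45 overlapping 4-gram windows for "to know often why":
  position 6–9: to know often why
  position 33–36: to know often why
  position 37–40: to know often why
  position 43–46: to know often why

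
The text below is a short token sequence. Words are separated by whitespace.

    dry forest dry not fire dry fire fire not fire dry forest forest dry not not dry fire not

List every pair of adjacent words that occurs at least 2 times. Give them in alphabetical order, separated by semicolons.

Bigram counts meeting the condition (at least 2 times):
  dry fire: 2
  dry forest: 2
  dry not: 2
  fire dry: 2
  fire not: 2
  forest dry: 2
  not fire: 2

dry fire; dry forest; dry not; fire dry; fire not; forest dry; not fire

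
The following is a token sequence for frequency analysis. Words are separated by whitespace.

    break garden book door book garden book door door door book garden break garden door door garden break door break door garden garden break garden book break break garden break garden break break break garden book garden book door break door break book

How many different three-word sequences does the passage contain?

29

43 tokens → 41 trigram windows in total.
Repeated trigrams (each contributes count−1 duplicates):
  break garden book: 3
  garden book door: 3
  garden break garden: 3
  book garden book: 2
  break break garden: 2
  break door break: 2
  break garden break: 2
  door book garden: 2
  … (1 more repeated)
12 duplicate windows → 41 − 12 = 29 distinct.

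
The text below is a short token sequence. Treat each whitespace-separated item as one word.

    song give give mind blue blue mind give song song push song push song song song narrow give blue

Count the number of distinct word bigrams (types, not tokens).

14

19 tokens → 18 bigram windows in total.
Repeated bigrams (each contributes count−1 duplicates):
  song song: 3
  push song: 2
  song push: 2
4 duplicate windows → 18 − 4 = 14 distinct.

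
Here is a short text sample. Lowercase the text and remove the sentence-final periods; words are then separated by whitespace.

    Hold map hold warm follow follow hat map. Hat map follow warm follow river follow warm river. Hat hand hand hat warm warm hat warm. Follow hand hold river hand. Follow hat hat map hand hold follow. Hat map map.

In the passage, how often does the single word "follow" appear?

8

Scanning the 40 tokens for "follow":
  position 5: follow
  position 6: follow
  position 11: follow
  position 13: follow
  position 15: follow
  position 26: follow
  position 31: follow
  position 37: follow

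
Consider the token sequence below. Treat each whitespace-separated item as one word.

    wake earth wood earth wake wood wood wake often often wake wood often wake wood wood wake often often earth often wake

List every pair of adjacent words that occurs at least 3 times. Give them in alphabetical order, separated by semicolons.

often wake; wake wood

Bigram counts meeting the condition (at least 3 times):
  often wake: 3
  wake wood: 3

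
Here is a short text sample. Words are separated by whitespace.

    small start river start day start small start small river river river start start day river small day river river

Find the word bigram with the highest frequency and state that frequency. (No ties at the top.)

Bigram frequencies (highest first):
  river river: 3
  small start: 2
  river start: 2
  start day: 2
  start small: 2
  day river: 2
  … (6 more, each ≤ 1)

"river river", 3 times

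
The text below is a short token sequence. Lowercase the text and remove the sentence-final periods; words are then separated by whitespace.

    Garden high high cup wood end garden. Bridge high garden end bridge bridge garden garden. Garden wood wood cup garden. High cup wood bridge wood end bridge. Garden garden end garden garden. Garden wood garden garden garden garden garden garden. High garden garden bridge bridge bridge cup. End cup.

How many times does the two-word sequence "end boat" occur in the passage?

0

Scanning the 48 overlapping bigram windows for "end boat":
  (none found)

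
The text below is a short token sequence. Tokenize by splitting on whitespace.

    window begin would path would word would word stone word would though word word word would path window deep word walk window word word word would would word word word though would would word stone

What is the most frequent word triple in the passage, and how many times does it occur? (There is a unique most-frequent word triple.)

"word word word", 3 times

Trigram frequencies (highest first):
  word word word: 3
  would word stone: 2
  word word would: 2
  would would word: 2
  window begin would: 1
  begin would path: 1
  … (22 more, each ≤ 1)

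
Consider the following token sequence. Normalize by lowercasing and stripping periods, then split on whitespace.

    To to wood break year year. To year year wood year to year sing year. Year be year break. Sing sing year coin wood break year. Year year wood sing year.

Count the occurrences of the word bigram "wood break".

Scanning the 30 overlapping bigram windows for "wood break":
  position 3–4: wood break
  position 24–25: wood break

2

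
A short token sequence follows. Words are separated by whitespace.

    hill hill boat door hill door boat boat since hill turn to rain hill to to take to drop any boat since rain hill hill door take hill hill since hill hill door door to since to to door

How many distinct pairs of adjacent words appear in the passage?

29

39 tokens → 38 bigram windows in total.
Repeated bigrams (each contributes count−1 duplicates):
  hill hill: 4
  hill door: 3
  boat since: 2
  rain hill: 2
  since hill: 2
  to to: 2
9 duplicate windows → 38 − 9 = 29 distinct.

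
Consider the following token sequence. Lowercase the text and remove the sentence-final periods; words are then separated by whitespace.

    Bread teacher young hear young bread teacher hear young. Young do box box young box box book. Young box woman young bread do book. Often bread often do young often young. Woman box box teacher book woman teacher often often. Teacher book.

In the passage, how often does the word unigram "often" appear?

Scanning the 42 tokens for "often":
  position 25: often
  position 27: often
  position 30: often
  position 39: often
  position 40: often

5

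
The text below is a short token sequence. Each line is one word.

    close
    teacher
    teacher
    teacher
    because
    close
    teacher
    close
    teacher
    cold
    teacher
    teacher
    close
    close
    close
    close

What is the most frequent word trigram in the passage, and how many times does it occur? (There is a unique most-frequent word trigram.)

Trigram frequencies (highest first):
  close close close: 2
  close teacher teacher: 1
  teacher teacher teacher: 1
  teacher teacher because: 1
  teacher because close: 1
  because close teacher: 1
  … (7 more, each ≤ 1)

"close close close", 2 times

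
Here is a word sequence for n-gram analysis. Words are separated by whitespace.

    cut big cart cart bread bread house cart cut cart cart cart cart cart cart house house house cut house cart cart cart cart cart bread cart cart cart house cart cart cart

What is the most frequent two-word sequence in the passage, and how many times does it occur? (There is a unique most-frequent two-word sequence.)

Bigram frequencies (highest first):
  cart cart: 14
  house cart: 3
  cart bread: 2
  cart house: 2
  house house: 2
  cut big: 1
  … (8 more, each ≤ 1)

"cart cart", 14 times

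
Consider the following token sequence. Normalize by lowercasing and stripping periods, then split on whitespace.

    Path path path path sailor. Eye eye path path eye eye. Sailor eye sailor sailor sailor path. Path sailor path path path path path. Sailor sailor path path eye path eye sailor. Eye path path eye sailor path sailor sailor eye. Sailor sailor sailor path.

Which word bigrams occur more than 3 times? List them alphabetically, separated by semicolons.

eye sailor; path eye; path path; path sailor; sailor eye; sailor path; sailor sailor

Bigram counts meeting the condition (more than 3 times):
  eye sailor: 5
  path eye: 4
  path path: 11
  path sailor: 4
  sailor eye: 4
  sailor path: 5
  sailor sailor: 6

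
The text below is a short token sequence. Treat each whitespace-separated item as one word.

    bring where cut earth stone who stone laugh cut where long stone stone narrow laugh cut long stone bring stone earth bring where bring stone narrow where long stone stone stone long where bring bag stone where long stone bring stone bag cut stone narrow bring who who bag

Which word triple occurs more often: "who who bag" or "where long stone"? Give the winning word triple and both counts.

"who who bag": 1 occurrence
"where long stone": 3 occurrences

"where long stone" (3 vs 1)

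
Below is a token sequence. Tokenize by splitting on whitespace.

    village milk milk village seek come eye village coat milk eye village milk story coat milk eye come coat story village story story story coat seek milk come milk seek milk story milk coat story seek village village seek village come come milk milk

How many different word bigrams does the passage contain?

30

44 tokens → 43 bigram windows in total.
Repeated bigrams (each contributes count−1 duplicates):
  coat milk: 2
  coat story: 2
  come milk: 2
  eye village: 2
  milk eye: 2
  milk milk: 2
  milk story: 2
  seek milk: 2
  … (5 more repeated)
13 duplicate windows → 43 − 13 = 30 distinct.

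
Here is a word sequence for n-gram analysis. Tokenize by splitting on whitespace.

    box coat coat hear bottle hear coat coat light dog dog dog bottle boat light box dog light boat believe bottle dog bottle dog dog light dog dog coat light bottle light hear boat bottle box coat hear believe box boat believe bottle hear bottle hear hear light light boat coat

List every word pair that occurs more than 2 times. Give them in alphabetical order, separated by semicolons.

bottle hear; dog dog

Bigram counts meeting the condition (more than 2 times):
  bottle hear: 3
  dog dog: 4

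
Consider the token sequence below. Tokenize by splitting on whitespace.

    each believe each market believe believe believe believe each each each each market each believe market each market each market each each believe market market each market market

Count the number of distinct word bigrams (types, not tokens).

9

28 tokens → 27 bigram windows in total.
Repeated bigrams (each contributes count−1 duplicates):
  each market: 5
  market each: 5
  each each: 4
  believe believe: 3
  each believe: 3
  believe each: 2
  believe market: 2
  market market: 2
18 duplicate windows → 27 − 18 = 9 distinct.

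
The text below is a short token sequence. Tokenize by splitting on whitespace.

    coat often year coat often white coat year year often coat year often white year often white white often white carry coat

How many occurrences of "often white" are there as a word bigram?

Scanning the 21 overlapping bigram windows for "often white":
  position 5–6: often white
  position 13–14: often white
  position 16–17: often white
  position 19–20: often white

4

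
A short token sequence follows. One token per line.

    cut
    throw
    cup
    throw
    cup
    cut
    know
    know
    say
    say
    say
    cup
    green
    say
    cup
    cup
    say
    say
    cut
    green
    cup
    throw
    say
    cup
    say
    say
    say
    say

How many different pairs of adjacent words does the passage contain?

28 tokens → 27 bigram windows in total.
Repeated bigrams (each contributes count−1 duplicates):
  say say: 6
  say cup: 3
  cup say: 2
  cup throw: 2
  throw cup: 2
10 duplicate windows → 27 − 10 = 17 distinct.

17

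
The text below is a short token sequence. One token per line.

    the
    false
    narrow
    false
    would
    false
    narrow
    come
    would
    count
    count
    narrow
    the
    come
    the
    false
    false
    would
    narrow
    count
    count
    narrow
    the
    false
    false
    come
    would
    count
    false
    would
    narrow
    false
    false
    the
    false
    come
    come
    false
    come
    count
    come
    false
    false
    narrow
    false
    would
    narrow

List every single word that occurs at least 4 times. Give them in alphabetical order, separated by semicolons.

Unigram counts meeting the condition (at least 4 times):
  come: 7
  count: 6
  false: 15
  narrow: 8
  the: 5
  would: 6

come; count; false; narrow; the; would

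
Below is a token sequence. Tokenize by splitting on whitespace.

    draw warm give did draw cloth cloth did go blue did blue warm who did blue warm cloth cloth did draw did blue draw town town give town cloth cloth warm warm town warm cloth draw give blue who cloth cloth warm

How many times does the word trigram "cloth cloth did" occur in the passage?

Scanning the 40 overlapping trigram windows for "cloth cloth did":
  position 6–8: cloth cloth did
  position 18–20: cloth cloth did

2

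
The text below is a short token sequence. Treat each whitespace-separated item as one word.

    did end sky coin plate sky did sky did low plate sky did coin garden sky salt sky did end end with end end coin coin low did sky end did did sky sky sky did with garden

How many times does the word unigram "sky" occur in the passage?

Scanning the 38 tokens for "sky":
  position 3: sky
  position 6: sky
  position 8: sky
  position 12: sky
  position 16: sky
  position 18: sky
  position 29: sky
  position 33: sky
  position 34: sky
  position 35: sky

10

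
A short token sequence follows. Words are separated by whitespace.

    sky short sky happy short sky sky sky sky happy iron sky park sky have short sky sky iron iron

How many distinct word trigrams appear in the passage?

16

20 tokens → 18 trigram windows in total.
Repeated trigrams (each contributes count−1 duplicates):
  short sky sky: 2
  sky sky sky: 2
2 duplicate windows → 18 − 2 = 16 distinct.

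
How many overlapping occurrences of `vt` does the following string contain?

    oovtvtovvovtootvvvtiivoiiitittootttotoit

Sliding a length-2 window over the 40 characters (39 positions):
  position 3–4: vt
  position 5–6: vt
  position 11–12: vt
  position 18–19: vt

4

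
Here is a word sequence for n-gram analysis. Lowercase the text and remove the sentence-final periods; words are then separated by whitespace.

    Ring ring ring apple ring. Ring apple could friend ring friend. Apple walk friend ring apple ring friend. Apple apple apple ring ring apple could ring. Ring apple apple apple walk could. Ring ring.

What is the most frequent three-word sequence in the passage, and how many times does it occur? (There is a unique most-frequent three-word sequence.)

"ring ring apple", 4 times

Trigram frequencies (highest first):
  ring ring apple: 4
  ring apple ring: 2
  apple ring ring: 2
  ring apple could: 2
  ring friend apple: 2
  apple apple apple: 2
  … (17 more, each ≤ 2)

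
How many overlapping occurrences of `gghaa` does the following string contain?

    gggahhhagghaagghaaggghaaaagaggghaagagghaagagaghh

Sliding a length-5 window over the 48 characters (44 positions):
  position 9–13: gghaa
  position 14–18: gghaa
  position 20–24: gghaa
  position 30–34: gghaa
  position 37–41: gghaa

5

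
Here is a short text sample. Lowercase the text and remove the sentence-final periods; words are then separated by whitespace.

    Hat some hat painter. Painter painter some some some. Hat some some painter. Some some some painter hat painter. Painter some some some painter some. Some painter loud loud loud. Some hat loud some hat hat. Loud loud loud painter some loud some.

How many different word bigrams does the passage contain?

15

43 tokens → 42 bigram windows in total.
Repeated bigrams (each contributes count−1 duplicates):
  some some: 8
  painter some: 5
  loud loud: 4
  some hat: 4
  some painter: 4
  loud some: 3
  painter painter: 3
  hat loud: 2
  … (2 more repeated)
27 duplicate windows → 42 − 27 = 15 distinct.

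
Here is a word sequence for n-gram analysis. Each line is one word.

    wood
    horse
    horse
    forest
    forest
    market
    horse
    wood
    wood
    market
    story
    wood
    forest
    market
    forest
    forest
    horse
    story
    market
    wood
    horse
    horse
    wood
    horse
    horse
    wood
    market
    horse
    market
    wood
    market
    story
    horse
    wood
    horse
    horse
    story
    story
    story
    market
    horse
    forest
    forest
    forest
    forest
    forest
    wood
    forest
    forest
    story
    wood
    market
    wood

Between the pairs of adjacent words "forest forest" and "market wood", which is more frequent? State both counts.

"forest forest": 7 occurrences
"market wood": 3 occurrences

"forest forest" (7 vs 3)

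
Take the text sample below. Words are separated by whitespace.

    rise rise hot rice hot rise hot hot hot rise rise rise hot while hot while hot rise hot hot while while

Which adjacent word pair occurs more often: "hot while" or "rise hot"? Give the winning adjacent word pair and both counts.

"hot while": 3 occurrences
"rise hot": 4 occurrences

"rise hot" (4 vs 3)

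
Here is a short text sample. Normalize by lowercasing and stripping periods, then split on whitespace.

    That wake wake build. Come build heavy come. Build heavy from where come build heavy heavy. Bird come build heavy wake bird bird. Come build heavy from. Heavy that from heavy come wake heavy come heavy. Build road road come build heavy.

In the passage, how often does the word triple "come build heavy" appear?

6

Scanning the 40 overlapping trigram windows for "come build heavy":
  position 5–7: come build heavy
  position 8–10: come build heavy
  position 13–15: come build heavy
  position 18–20: come build heavy
  position 24–26: come build heavy
  position 40–42: come build heavy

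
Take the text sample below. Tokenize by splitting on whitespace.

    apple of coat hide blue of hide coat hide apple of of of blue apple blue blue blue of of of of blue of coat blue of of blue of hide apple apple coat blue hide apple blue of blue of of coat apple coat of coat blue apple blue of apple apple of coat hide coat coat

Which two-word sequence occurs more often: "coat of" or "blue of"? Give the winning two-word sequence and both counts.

"coat of": 1 occurrence
"blue of": 8 occurrences

"blue of" (8 vs 1)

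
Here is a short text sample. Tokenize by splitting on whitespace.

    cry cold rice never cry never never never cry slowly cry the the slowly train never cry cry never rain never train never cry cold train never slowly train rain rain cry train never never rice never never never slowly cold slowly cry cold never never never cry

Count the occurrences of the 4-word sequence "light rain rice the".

0

Scanning the 45 overlapping 4-gram windows for "light rain rice the":
  (none found)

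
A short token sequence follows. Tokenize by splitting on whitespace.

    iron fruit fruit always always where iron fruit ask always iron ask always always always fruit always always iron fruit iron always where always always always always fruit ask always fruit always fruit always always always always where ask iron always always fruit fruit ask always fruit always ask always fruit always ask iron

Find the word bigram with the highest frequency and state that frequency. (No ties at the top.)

Bigram frequencies (highest first):
  always always: 11
  always fruit: 7
  fruit always: 6
  ask always: 5
  iron fruit: 3
  always where: 3
  … (11 more, each ≤ 3)

"always always", 11 times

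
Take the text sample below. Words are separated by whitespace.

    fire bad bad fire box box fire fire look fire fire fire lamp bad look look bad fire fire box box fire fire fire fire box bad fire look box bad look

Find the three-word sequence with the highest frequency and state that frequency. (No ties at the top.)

Trigram frequencies (highest first):
  fire fire fire: 3
  fire box box: 2
  box box fire: 2
  box fire fire: 2
  fire fire box: 2
  fire bad bad: 1
  … (18 more, each ≤ 1)

"fire fire fire", 3 times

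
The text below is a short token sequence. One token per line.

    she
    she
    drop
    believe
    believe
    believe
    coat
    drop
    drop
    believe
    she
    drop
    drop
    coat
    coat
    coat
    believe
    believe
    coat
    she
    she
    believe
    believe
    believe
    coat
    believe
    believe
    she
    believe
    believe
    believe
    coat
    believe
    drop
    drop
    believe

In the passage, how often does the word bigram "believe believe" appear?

8

Scanning the 35 overlapping bigram windows for "believe believe":
  position 4–5: believe believe
  position 5–6: believe believe
  position 17–18: believe believe
  position 22–23: believe believe
  position 23–24: believe believe
  position 26–27: believe believe
  position 29–30: believe believe
  position 30–31: believe believe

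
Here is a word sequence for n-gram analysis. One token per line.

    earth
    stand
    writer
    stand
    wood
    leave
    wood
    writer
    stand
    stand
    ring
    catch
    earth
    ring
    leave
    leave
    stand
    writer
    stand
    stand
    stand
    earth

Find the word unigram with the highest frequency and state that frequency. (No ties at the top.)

Unigram frequencies (highest first):
  stand: 8
  earth: 3
  writer: 3
  leave: 3
  wood: 2
  ring: 2
  … (1 more, each ≤ 1)

"stand", 8 times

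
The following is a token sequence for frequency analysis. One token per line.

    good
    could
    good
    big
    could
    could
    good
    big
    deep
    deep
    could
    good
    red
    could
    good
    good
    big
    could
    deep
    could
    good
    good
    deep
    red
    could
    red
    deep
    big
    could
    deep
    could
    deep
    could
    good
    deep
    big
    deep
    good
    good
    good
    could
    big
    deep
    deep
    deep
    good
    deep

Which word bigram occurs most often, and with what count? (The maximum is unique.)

"could good", 6 times

Bigram frequencies (highest first):
  could good: 6
  deep could: 4
  good good: 4
  good big: 3
  big could: 3
  big deep: 3
  … (13 more, each ≤ 3)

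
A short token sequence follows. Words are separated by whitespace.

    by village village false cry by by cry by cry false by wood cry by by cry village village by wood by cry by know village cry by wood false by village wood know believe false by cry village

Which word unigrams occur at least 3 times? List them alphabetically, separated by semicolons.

by; cry; false; village; wood

Unigram counts meeting the condition (at least 3 times):
  by: 13
  cry: 8
  false: 4
  village: 7
  wood: 4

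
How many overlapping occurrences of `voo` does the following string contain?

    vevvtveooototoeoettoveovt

Sliding a length-3 window over the 25 characters (23 positions):
  (no match at any position)

0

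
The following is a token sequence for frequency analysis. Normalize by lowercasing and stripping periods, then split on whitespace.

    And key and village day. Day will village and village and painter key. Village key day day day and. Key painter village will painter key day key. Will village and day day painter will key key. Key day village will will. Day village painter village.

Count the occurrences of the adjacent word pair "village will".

2

Scanning the 44 overlapping bigram windows for "village will":
  position 22–23: village will
  position 39–40: village will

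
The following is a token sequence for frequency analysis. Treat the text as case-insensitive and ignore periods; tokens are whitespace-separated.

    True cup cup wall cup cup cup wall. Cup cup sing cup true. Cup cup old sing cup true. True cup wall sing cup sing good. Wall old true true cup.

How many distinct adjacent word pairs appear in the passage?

31 tokens → 30 bigram windows in total.
Repeated bigrams (each contributes count−1 duplicates):
  cup cup: 5
  true cup: 4
  cup wall: 3
  sing cup: 3
  cup sing: 2
  cup true: 2
  true true: 2
  wall cup: 2
15 duplicate windows → 30 − 15 = 15 distinct.

15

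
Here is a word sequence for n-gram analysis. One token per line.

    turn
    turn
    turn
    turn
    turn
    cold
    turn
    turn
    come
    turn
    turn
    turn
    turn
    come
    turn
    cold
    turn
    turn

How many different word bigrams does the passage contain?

5

18 tokens → 17 bigram windows in total.
Repeated bigrams (each contributes count−1 duplicates):
  turn turn: 9
  cold turn: 2
  come turn: 2
  turn cold: 2
  turn come: 2
12 duplicate windows → 17 − 12 = 5 distinct.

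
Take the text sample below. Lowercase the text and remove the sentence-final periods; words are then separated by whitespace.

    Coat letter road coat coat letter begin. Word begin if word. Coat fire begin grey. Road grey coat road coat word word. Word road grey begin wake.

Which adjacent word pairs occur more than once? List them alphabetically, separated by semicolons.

Bigram counts meeting the condition (more than once):
  coat letter: 2
  road coat: 2
  road grey: 2
  word word: 2

coat letter; road coat; road grey; word word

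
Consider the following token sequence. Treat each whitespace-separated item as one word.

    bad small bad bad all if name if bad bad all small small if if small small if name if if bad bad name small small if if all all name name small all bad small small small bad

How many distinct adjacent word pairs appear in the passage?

39 tokens → 38 bigram windows in total.
Repeated bigrams (each contributes count−1 duplicates):
  small small: 5
  bad bad: 3
  if if: 3
  small if: 3
  bad all: 2
  bad small: 2
  if bad: 2
  if name: 2
  … (3 more repeated)
17 duplicate windows → 38 − 17 = 21 distinct.

21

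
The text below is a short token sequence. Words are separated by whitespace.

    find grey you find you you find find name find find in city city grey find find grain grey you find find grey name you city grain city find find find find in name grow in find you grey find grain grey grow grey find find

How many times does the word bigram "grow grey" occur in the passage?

Scanning the 45 overlapping bigram windows for "grow grey":
  position 43–44: grow grey

1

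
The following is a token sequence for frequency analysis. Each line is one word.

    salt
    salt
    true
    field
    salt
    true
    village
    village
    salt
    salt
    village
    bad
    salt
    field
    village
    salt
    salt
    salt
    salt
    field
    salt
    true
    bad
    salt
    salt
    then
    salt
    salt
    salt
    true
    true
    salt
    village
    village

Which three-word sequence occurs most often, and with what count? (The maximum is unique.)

Trigram frequencies (highest first):
  salt salt salt: 3
  salt salt true: 2
  field salt true: 2
  village salt salt: 2
  salt true field: 1
  true field salt: 1
  … (21 more, each ≤ 1)

"salt salt salt", 3 times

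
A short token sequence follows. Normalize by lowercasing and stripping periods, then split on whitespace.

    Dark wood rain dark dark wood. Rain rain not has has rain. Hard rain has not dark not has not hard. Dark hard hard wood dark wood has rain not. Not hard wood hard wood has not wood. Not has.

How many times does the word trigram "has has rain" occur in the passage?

1

Scanning the 38 overlapping trigram windows for "has has rain":
  position 10–12: has has rain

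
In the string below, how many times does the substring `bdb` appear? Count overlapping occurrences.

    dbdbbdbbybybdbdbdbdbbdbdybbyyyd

Sliding a length-3 window over the 31 characters (29 positions):
  position 2–4: bdb
  position 5–7: bdb
  position 12–14: bdb
  position 14–16: bdb
  position 16–18: bdb
  position 18–20: bdb
  position 21–23: bdb

7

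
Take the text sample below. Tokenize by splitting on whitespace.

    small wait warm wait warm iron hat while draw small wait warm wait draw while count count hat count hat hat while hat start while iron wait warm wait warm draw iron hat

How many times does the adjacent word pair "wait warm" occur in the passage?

Scanning the 32 overlapping bigram windows for "wait warm":
  position 2–3: wait warm
  position 4–5: wait warm
  position 11–12: wait warm
  position 27–28: wait warm
  position 29–30: wait warm

5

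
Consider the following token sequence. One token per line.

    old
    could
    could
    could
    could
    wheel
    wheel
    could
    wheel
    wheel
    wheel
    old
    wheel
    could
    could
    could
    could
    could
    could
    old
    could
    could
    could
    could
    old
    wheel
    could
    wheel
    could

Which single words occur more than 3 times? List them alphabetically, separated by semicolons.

Unigram counts meeting the condition (more than 3 times):
  could: 17
  old: 4
  wheel: 8

could; old; wheel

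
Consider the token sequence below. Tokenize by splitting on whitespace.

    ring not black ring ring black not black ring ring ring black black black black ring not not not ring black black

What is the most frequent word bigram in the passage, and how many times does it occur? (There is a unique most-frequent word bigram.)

"black black", 4 times

Bigram frequencies (highest first):
  black black: 4
  black ring: 3
  ring ring: 3
  ring black: 3
  ring not: 2
  not black: 2
  … (3 more, each ≤ 2)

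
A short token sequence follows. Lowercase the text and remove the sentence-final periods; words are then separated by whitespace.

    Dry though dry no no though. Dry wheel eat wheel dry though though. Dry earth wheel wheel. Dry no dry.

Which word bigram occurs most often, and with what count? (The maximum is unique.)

"though dry", 3 times

Bigram frequencies (highest first):
  though dry: 3
  dry though: 2
  dry no: 2
  wheel dry: 2
  no no: 1
  no though: 1
  … (8 more, each ≤ 1)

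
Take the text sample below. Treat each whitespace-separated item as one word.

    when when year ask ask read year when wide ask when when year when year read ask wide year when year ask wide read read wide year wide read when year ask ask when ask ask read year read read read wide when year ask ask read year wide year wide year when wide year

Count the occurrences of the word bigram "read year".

3

Scanning the 54 overlapping bigram windows for "read year":
  position 6–7: read year
  position 37–38: read year
  position 47–48: read year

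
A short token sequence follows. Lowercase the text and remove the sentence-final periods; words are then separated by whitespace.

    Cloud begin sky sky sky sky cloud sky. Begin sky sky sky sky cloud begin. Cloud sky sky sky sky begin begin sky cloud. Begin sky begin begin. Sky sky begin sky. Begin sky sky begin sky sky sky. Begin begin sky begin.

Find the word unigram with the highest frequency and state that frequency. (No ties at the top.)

"sky", 24 times

Unigram frequencies (highest first):
  sky: 24
  begin: 14
  cloud: 5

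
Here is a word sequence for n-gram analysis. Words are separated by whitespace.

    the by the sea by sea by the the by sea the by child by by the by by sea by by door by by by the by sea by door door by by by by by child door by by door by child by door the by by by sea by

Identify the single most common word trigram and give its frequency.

Trigram frequencies (highest first):
  by by by: 5
  by sea by: 4
  door by by: 3
  the by sea: 2
  by child by: 2
  by by the: 2
  … (27 more, each ≤ 2)

"by by by", 5 times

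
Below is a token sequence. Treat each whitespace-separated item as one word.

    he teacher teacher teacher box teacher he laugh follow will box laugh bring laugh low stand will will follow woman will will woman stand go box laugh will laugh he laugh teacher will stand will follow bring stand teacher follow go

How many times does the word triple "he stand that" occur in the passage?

Scanning the 39 overlapping trigram windows for "he stand that":
  (none found)

0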